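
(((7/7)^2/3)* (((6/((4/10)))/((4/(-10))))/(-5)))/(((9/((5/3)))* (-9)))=-25/486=-0.05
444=444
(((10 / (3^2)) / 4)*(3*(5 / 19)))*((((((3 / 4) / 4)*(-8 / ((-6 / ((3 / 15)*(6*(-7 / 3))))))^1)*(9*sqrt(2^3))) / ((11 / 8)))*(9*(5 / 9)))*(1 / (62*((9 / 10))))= -3500*sqrt(2) / 19437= -0.25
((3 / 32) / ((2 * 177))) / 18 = 1 / 67968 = 0.00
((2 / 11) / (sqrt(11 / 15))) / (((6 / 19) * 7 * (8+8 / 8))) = 19 * sqrt(165) / 22869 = 0.01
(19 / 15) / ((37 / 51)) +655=121498 / 185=656.75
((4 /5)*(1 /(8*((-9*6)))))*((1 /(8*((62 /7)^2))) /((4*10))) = -49 /664243200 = -0.00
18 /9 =2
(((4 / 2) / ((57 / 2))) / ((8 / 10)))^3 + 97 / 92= 17975221 / 17037756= 1.06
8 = 8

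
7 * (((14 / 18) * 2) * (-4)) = -392 / 9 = -43.56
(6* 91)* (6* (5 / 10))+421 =2059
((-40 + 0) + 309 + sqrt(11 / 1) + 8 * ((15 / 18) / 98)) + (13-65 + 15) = sqrt(11) + 34114 / 147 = 235.38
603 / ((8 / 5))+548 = 924.88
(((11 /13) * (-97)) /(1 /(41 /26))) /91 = -43747 /30758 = -1.42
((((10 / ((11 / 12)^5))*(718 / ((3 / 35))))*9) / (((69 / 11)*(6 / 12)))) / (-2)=-62531481600 / 336743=-185694.97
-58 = -58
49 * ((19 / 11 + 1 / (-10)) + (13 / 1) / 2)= 21903 / 55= 398.24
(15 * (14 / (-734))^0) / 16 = 15 / 16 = 0.94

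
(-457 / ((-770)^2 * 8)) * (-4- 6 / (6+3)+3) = 457 / 2845920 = 0.00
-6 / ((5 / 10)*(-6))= 2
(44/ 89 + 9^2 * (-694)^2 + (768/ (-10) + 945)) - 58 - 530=17360694529/ 445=39012796.69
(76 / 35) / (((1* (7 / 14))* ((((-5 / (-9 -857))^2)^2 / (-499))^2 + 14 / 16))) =11972581865754153138918603118592 / 2412238944991585130785423017315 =4.96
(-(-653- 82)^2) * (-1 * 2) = 1080450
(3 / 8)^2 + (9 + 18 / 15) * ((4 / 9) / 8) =679 / 960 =0.71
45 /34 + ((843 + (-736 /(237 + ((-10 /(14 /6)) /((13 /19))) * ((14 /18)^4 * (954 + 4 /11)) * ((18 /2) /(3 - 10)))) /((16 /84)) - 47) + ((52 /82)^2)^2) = 8106570112607118905 /10181342239409482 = 796.22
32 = 32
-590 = -590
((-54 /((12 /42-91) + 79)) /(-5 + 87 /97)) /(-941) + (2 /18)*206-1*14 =1228584037 /138197142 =8.89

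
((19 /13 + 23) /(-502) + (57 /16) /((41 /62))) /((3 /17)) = 32376891 /1070264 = 30.25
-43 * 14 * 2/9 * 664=-799456/9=-88828.44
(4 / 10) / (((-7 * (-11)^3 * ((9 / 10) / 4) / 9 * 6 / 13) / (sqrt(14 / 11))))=104 * sqrt(154) / 307461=0.00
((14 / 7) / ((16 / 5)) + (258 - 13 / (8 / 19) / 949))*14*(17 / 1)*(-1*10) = -615450.07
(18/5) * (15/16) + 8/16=31/8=3.88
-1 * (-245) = 245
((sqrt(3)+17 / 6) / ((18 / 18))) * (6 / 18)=sqrt(3) / 3+17 / 18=1.52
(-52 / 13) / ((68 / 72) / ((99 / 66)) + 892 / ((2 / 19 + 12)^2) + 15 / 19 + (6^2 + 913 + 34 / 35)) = -94981950 / 22735775119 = -0.00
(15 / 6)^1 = 2.50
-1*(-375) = 375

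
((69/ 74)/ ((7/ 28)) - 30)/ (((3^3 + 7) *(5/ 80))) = -12.36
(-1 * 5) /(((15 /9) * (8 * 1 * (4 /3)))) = -9 /32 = -0.28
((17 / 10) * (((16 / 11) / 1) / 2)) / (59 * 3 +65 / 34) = 2312 / 334565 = 0.01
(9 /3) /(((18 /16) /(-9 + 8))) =-2.67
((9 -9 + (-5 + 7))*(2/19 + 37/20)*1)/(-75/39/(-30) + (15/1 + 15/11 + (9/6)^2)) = 637494/3044845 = 0.21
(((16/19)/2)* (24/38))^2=0.07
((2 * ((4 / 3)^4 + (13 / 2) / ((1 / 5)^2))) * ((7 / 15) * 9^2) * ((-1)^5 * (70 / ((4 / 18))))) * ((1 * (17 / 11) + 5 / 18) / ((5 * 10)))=-474719693 / 3300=-143854.45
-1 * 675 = -675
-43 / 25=-1.72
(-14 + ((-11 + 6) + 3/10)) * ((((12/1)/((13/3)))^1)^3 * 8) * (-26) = 69797376/845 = 82600.44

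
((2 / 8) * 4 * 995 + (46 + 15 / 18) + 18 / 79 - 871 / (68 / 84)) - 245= -2247215 / 8058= -278.88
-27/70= -0.39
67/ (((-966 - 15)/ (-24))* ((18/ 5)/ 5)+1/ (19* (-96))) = 3055200/ 1341983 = 2.28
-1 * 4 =-4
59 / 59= 1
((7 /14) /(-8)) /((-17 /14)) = 7 /136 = 0.05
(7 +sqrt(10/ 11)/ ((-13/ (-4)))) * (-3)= -21 - 12 * sqrt(110)/ 143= -21.88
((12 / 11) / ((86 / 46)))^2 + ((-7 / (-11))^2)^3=1332825817 / 3275616289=0.41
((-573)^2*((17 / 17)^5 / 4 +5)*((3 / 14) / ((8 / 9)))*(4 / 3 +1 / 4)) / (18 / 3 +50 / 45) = 92522.89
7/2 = 3.50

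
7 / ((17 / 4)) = 28 / 17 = 1.65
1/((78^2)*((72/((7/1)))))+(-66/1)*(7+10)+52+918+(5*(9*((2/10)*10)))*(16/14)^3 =-2652816287/150250464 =-17.66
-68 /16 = -17 /4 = -4.25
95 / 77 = 1.23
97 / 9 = 10.78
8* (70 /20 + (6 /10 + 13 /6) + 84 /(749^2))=60268976 /1202145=50.13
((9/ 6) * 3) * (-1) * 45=-405/ 2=-202.50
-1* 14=-14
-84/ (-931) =0.09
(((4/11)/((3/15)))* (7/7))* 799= 15980/11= 1452.73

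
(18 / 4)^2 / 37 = 81 / 148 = 0.55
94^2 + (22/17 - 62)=149180/17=8775.29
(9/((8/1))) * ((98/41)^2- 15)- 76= -1162547/13448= -86.45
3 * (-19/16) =-57/16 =-3.56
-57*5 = -285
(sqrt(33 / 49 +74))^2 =3659 / 49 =74.67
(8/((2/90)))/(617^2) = 360/380689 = 0.00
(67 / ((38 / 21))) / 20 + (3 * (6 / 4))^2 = 16797 / 760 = 22.10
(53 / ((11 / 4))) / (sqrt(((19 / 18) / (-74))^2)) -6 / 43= 12141258 / 8987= 1350.98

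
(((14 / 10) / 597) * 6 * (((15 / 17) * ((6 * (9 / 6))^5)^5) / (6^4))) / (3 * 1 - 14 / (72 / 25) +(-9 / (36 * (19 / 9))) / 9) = -31826810787672131435481039 / 8674012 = -3669214521224103844.39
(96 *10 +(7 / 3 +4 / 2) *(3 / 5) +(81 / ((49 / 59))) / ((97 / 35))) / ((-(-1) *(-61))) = -16.36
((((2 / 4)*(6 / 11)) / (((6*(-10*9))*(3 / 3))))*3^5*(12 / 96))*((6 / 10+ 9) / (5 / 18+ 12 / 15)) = -729 / 5335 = -0.14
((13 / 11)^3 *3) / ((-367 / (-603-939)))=10163322 / 488477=20.81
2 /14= 1 /7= 0.14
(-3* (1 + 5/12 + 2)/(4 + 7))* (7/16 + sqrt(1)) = -943/704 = -1.34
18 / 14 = 9 / 7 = 1.29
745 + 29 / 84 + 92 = 70337 / 84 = 837.35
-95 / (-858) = 95 / 858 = 0.11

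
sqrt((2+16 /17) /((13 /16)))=20 * sqrt(442) /221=1.90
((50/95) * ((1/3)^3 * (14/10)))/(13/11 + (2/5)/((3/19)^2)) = 770/486039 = 0.00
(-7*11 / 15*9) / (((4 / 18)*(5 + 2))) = -297 / 10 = -29.70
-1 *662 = -662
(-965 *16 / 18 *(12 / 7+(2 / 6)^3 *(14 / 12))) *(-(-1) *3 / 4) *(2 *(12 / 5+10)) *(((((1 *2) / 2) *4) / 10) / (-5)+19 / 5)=-1478590756 / 14175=-104309.75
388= 388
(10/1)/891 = 10/891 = 0.01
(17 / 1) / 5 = 17 / 5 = 3.40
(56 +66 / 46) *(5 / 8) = 6605 / 184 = 35.90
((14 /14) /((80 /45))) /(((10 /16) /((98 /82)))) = 441 /410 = 1.08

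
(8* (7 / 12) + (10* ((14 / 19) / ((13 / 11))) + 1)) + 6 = 13265 / 741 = 17.90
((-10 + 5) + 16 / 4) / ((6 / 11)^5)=-161051 / 7776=-20.71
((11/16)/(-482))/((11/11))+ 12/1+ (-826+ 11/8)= -812.63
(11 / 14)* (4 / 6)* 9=33 / 7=4.71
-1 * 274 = -274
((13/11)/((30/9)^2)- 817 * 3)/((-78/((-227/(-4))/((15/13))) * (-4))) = -203996047/528000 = -386.36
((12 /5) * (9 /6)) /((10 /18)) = 162 /25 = 6.48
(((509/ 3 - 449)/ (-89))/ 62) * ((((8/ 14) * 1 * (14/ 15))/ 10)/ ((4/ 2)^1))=838/ 620775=0.00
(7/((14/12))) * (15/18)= 5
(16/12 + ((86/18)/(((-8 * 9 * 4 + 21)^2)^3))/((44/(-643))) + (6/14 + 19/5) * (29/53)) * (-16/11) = -3882504295876652092292/731879127882654884055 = -5.30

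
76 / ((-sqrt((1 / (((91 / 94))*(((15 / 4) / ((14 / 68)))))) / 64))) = -304*sqrt(155805) / 47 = -2553.09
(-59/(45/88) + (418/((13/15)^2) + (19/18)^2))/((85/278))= 16829830463/11635650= 1446.40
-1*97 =-97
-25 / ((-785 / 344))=1720 / 157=10.96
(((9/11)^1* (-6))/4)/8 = -27/176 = -0.15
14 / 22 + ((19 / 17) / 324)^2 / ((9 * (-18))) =34403360605 / 54062430048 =0.64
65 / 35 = 13 / 7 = 1.86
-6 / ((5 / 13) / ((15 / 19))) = -234 / 19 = -12.32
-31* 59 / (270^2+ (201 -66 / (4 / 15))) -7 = -1023607 / 145707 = -7.03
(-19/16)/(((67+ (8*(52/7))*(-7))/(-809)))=-15371/5584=-2.75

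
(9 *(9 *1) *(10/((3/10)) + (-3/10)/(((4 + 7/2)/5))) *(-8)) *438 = -47020176/5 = -9404035.20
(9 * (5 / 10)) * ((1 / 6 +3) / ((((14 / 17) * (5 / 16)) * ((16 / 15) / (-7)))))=-2907 / 8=-363.38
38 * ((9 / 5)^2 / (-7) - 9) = -62928 / 175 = -359.59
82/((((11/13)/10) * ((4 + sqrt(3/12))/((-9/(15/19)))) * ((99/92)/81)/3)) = -67081248/121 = -554390.48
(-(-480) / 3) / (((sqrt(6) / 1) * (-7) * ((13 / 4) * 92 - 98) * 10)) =-0.00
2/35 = 0.06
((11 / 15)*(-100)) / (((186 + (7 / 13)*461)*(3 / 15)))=-0.84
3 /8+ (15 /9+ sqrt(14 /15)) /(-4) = -sqrt(210) /60-1 /24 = -0.28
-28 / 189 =-4 / 27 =-0.15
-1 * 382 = -382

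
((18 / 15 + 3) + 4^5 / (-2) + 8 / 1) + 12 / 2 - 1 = -2474 / 5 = -494.80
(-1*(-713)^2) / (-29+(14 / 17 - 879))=8642273 / 15422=560.39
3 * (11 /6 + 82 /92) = 188 /23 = 8.17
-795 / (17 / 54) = -42930 / 17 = -2525.29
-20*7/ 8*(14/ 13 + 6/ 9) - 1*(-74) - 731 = -26813/ 39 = -687.51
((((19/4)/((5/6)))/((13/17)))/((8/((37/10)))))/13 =35853/135200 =0.27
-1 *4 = -4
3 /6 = 1 /2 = 0.50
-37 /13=-2.85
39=39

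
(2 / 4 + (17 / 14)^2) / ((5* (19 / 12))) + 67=313046 / 4655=67.25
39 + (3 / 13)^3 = 85710 / 2197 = 39.01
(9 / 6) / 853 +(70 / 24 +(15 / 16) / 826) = 98738777 / 33819744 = 2.92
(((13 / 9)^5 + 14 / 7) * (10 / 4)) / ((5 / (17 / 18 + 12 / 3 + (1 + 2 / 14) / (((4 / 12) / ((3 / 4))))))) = 66207611 / 2125764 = 31.15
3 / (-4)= -3 / 4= -0.75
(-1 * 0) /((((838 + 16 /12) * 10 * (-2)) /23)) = 0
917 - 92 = 825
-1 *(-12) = 12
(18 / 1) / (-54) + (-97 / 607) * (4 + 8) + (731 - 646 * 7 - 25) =-6953035 / 1821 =-3818.25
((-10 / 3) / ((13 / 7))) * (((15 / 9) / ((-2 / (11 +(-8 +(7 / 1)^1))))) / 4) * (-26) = -875 / 9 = -97.22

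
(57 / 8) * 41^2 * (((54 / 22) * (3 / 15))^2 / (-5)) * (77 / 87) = -162984717 / 319000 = -510.92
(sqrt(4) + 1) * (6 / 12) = 3 / 2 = 1.50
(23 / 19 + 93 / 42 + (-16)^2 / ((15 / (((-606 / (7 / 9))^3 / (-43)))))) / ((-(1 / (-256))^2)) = -17238427667655852032 / 1401155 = -12303012634330.86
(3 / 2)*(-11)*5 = -165 / 2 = -82.50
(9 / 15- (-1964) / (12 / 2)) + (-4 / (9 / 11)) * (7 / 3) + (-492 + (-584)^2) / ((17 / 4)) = 184630987 / 2295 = 80449.23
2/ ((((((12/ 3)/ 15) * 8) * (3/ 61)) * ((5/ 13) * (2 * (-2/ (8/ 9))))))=-793/ 72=-11.01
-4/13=-0.31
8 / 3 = 2.67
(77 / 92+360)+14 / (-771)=25593599 / 70932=360.82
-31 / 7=-4.43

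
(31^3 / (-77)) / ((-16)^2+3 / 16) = -476656 / 315623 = -1.51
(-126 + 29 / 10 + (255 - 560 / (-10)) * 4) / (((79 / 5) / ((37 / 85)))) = 414733 / 13430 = 30.88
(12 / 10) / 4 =0.30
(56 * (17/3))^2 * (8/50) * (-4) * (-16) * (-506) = -117398994944/225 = -521773310.86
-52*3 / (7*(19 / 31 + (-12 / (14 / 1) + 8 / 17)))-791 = -742697 / 835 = -889.46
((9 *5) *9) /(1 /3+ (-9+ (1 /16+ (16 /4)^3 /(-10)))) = -97200 /3601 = -26.99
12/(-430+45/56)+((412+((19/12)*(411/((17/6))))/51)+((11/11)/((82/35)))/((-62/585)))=14565214402733/35314048660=412.45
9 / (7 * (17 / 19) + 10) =57 / 103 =0.55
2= 2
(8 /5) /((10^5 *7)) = 1 /437500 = 0.00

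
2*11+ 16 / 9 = 214 / 9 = 23.78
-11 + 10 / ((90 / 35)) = -64 / 9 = -7.11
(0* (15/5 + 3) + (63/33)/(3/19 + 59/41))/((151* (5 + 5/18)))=7749/5165710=0.00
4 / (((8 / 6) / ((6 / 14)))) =9 / 7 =1.29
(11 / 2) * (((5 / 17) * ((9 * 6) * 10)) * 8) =118800 / 17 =6988.24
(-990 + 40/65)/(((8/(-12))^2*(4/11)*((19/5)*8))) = -3183345/15808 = -201.38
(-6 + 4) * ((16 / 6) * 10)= -160 / 3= -53.33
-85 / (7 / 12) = -1020 / 7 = -145.71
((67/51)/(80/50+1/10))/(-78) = -335/33813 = -0.01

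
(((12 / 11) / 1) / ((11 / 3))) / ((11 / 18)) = 648 / 1331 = 0.49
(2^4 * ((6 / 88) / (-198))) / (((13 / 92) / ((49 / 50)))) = -0.04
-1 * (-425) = 425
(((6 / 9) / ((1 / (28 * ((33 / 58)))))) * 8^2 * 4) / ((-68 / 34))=-1359.45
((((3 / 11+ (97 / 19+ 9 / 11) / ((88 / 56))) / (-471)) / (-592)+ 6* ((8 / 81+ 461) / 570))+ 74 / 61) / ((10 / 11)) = 32026162290911 / 4799019376800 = 6.67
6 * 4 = 24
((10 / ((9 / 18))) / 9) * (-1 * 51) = -340 / 3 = -113.33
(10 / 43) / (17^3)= 10 / 211259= 0.00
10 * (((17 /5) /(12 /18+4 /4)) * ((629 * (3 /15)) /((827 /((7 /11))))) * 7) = 3143742 /227425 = 13.82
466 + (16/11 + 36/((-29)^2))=4324818/9251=467.50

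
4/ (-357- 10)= -4/ 367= -0.01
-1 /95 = -0.01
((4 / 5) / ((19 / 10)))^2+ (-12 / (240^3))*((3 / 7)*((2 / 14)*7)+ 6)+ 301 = 19483519639 / 64691200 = 301.18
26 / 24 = 13 / 12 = 1.08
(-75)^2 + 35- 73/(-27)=152893/27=5662.70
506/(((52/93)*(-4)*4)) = -56.56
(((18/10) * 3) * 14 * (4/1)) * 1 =1512/5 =302.40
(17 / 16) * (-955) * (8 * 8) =-64940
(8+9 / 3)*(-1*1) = -11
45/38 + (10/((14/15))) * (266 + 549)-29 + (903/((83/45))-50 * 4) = 198567443/22078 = 8993.91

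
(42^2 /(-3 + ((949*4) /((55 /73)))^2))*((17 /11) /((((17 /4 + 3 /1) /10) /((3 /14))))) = 70686000 /2226876203081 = 0.00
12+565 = 577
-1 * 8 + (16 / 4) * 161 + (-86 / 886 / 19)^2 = 45057987253 / 70845889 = 636.00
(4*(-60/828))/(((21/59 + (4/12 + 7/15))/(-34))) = 200600/23529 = 8.53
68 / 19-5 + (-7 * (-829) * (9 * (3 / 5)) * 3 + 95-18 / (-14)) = 62578804 / 665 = 94103.46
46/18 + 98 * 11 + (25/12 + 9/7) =273149/252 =1083.92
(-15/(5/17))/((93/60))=-1020/31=-32.90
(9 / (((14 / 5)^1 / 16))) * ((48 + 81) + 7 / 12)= 6664.29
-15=-15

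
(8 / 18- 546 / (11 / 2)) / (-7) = 9784 / 693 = 14.12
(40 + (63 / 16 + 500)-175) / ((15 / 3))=5903 / 80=73.79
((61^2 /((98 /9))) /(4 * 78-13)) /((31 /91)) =33489 /9982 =3.35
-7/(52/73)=-511/52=-9.83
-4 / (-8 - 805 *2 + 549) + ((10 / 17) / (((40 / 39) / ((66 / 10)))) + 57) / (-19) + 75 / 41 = -386824003 / 283135340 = -1.37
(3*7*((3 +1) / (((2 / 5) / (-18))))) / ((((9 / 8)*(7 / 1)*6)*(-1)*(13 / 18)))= 1440 / 13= 110.77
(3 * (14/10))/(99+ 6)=1/25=0.04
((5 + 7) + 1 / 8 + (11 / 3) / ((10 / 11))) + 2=2179 / 120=18.16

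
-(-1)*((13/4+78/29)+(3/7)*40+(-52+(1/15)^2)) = -5282413/182700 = -28.91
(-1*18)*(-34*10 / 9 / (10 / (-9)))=-612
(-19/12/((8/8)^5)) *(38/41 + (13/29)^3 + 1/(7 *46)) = -6240142393/3863802936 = -1.62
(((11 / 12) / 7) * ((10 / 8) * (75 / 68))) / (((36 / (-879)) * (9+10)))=-0.23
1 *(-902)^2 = 813604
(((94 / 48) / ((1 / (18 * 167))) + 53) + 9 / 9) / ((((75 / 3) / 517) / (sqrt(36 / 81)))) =4095157 / 50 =81903.14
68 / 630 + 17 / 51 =139 / 315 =0.44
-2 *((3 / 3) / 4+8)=-33 / 2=-16.50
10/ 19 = 0.53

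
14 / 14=1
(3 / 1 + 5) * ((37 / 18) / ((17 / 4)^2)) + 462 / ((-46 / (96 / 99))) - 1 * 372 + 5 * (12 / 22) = -248810786 / 658053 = -378.10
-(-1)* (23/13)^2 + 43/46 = 31601/7774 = 4.06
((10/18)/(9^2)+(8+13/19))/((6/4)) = 240760/41553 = 5.79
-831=-831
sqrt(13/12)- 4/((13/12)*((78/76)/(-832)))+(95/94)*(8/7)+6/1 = sqrt(39)/6+12832650/4277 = 3001.43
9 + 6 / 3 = 11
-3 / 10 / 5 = -3 / 50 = -0.06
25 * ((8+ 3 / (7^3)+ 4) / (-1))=-102975 / 343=-300.22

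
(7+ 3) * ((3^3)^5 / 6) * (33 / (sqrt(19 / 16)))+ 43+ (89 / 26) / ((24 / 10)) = 13861 / 312+ 3156759540 * sqrt(19) / 19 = 724210350.95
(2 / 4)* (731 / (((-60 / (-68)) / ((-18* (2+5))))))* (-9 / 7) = 335529 / 5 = 67105.80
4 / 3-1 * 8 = -20 / 3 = -6.67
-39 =-39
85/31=2.74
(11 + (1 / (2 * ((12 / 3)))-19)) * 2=-63 / 4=-15.75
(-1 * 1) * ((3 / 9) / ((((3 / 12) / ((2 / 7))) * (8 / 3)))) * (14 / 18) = -1 / 9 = -0.11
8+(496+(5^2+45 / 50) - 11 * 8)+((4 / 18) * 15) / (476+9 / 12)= 25281499 / 57210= 441.91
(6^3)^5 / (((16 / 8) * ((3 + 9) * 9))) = 2176782336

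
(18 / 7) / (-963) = -2 / 749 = -0.00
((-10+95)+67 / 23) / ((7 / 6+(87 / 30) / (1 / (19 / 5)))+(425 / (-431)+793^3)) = 32680575 / 185377040987716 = 0.00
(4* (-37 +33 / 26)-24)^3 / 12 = -2554578250 / 6591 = -387585.84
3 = 3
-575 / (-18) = 575 / 18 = 31.94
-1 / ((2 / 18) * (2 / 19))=-171 / 2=-85.50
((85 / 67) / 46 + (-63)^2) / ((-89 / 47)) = -574929521 / 274298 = -2096.00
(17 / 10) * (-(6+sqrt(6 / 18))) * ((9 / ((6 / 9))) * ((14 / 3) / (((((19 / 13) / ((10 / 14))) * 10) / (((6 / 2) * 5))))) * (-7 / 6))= 4641 * sqrt(3) / 152+41769 / 76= 602.48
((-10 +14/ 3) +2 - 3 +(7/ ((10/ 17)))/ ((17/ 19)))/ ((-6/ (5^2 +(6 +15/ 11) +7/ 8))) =-1235/ 32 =-38.59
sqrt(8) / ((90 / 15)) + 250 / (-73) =-250 / 73 + sqrt(2) / 3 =-2.95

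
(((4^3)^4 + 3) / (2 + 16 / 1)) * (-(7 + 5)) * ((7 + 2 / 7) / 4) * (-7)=285212723 / 2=142606361.50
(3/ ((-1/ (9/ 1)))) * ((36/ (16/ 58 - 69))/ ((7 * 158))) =14094/ 1102129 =0.01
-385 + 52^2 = 2319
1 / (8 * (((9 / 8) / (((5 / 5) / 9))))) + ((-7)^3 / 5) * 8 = -222259 / 405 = -548.79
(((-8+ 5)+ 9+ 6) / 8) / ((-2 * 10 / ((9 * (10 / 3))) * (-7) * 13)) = 9 / 364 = 0.02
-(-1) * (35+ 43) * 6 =468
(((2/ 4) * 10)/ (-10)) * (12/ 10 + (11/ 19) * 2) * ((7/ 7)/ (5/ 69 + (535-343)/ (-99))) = 85008/ 134615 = 0.63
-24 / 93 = -8 / 31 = -0.26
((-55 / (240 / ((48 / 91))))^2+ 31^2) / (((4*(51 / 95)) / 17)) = 378012695 / 49686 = 7608.03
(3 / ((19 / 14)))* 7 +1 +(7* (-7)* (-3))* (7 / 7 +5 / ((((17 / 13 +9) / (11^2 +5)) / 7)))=80269447 / 1273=63055.34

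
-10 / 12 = -5 / 6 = -0.83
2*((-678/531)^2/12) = 25538/93987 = 0.27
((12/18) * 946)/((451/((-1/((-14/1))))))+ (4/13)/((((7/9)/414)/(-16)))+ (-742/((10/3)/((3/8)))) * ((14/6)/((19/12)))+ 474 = -4826263669/2126670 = -2269.40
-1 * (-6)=6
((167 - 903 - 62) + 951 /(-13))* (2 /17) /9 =-7550 /663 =-11.39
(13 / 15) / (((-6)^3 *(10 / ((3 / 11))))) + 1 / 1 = 118787 / 118800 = 1.00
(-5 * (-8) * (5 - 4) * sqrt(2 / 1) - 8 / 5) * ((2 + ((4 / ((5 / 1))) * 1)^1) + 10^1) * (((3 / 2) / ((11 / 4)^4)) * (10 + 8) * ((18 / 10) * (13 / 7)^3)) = 3829.71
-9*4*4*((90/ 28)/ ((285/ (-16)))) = 3456/ 133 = 25.98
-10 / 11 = -0.91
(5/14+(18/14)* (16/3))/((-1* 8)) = -101/112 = -0.90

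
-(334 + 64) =-398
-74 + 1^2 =-73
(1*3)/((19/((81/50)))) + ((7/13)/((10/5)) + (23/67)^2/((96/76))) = 411345037/665269800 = 0.62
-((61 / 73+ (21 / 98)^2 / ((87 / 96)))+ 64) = -6730849 / 103733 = -64.89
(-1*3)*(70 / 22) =-105 / 11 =-9.55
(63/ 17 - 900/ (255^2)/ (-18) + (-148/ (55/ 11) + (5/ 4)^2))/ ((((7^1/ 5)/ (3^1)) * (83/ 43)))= -217698809/ 8059632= -27.01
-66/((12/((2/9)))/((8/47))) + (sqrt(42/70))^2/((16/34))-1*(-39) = 677933/16920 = 40.07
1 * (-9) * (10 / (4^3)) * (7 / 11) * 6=-945 / 176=-5.37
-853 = -853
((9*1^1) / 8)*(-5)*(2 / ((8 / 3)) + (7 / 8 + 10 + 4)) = -5625 / 64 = -87.89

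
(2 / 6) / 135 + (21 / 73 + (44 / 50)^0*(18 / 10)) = 12359 / 5913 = 2.09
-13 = -13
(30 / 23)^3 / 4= 6750 / 12167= 0.55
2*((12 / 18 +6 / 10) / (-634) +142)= 1350401 / 4755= 284.00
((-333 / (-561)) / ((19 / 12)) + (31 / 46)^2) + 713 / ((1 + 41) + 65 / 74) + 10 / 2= 28196056699 / 1255530716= 22.46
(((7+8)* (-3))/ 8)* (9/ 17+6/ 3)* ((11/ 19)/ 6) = -1.37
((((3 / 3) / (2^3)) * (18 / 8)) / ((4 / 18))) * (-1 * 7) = -567 / 64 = -8.86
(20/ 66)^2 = 100/ 1089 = 0.09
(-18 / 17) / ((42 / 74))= -222 / 119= -1.87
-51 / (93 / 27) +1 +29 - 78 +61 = -56 / 31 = -1.81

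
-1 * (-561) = 561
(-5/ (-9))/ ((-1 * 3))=-5/ 27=-0.19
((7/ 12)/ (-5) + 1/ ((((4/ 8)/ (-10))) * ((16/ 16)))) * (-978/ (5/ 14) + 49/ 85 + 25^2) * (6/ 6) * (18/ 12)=1275089/ 20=63754.45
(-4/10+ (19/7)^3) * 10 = 67218/343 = 195.97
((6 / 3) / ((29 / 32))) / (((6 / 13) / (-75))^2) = 1690000 / 29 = 58275.86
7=7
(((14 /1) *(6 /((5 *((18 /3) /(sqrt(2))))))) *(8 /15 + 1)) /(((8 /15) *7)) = 23 *sqrt(2) /20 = 1.63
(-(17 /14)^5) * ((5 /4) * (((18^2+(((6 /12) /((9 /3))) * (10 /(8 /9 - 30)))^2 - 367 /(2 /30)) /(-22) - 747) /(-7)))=-5483850912122745 /22741728644096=-241.14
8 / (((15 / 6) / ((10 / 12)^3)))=1.85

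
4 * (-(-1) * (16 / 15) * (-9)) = -192 / 5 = -38.40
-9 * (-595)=5355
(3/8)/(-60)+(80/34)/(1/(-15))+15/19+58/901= -94350399/2739040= -34.45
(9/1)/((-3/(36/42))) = -2.57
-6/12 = -1/2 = -0.50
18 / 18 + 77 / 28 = 15 / 4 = 3.75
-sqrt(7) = -2.65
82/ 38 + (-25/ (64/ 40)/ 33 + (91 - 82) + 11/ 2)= 81181/ 5016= 16.18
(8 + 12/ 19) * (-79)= -12956/ 19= -681.89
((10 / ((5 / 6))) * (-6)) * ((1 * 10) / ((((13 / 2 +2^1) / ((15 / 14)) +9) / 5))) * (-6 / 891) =2000 / 1397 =1.43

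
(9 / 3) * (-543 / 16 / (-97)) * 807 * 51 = 67044753 / 1552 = 43198.94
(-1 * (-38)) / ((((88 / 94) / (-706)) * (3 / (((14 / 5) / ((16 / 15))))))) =-2206603 / 88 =-25075.03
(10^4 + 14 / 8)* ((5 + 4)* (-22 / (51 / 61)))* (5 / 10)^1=-80534091 / 68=-1184324.87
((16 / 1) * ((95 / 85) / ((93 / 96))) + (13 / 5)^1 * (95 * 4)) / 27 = 530404 / 14229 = 37.28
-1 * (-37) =37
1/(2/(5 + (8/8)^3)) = 3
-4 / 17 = -0.24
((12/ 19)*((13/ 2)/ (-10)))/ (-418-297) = 3/ 5225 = 0.00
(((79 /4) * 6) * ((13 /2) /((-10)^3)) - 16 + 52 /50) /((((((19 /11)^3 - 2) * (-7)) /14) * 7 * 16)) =83747851 /940128000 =0.09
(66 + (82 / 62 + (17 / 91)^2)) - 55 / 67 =1144405097 / 17199637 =66.54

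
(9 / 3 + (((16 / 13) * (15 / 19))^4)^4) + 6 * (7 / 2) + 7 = 6071110676198712443561108561164237480351 / 191933707364169721870043501973039918721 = 31.63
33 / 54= 11 / 18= 0.61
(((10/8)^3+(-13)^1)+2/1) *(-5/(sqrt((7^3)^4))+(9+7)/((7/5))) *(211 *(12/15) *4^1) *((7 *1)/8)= -32852587959/537824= -61084.27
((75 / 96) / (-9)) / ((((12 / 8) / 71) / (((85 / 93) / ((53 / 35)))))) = -5280625 / 2129328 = -2.48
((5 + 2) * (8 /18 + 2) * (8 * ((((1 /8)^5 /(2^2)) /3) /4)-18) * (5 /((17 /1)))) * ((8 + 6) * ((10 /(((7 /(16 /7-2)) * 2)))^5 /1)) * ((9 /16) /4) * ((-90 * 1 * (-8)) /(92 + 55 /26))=-118609886484375 /245565395762176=-0.48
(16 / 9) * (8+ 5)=208 / 9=23.11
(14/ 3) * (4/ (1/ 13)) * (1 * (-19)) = -13832/ 3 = -4610.67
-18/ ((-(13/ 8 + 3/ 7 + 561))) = 1008/ 31531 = 0.03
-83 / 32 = -2.59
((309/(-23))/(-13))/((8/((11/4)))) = 0.36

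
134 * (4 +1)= 670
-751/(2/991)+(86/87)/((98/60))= -1057564741/2842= -372119.89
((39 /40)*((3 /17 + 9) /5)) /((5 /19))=28899 /4250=6.80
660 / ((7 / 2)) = 1320 / 7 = 188.57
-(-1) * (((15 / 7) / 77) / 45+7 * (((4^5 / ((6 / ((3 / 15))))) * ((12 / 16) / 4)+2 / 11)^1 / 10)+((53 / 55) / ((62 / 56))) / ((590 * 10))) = 1703530267 / 369686625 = 4.61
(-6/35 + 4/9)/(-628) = -43/98910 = -0.00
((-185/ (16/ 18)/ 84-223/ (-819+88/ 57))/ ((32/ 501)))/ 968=-11529493461/ 323305185280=-0.04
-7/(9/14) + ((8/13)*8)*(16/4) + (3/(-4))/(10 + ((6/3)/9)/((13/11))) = 4869973/557856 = 8.73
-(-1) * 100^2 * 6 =60000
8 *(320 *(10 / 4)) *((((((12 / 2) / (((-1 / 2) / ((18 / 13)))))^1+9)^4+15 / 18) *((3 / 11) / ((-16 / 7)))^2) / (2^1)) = 2118639010425 / 13823524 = 153263.31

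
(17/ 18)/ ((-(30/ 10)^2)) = -0.10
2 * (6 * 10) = 120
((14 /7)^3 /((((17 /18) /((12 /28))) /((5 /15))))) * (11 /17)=1584 /2023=0.78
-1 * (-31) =31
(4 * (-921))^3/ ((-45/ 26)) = 144440739456/ 5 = 28888147891.20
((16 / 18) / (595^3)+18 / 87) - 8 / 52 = 0.05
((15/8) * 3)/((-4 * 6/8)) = -15/8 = -1.88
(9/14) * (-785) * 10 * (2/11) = -70650/77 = -917.53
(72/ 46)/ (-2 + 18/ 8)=144/ 23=6.26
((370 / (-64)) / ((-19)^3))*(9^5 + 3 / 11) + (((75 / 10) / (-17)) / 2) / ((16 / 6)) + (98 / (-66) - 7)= 5073480275 / 123132768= 41.20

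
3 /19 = 0.16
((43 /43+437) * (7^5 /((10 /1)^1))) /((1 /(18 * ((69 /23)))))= 198759582 /5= 39751916.40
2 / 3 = 0.67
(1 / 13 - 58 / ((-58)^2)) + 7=5323 / 754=7.06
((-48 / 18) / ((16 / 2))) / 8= -1 / 24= -0.04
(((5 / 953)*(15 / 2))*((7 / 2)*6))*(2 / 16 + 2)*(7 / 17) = 11025 / 15248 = 0.72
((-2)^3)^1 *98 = -784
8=8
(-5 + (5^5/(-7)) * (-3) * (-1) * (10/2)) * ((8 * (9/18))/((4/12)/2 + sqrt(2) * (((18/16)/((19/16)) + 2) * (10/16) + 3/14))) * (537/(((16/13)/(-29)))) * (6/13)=-16614430826490/5368073 + 204994593881730 * sqrt(2)/5368073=50910578.91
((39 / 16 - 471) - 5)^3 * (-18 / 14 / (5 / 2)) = 3915023481297 / 71680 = 54618073.12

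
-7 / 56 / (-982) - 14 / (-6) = 54995 / 23568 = 2.33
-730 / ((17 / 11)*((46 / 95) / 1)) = -381425 / 391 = -975.51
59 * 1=59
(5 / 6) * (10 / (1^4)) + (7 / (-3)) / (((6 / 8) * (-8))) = 157 / 18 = 8.72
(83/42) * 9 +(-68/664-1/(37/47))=352831/21497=16.41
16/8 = 2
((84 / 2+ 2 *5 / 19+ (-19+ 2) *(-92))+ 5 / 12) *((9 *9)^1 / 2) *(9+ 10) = 9892341 / 8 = 1236542.62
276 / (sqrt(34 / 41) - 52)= -294216 / 55415 - 138*sqrt(1394) / 55415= -5.40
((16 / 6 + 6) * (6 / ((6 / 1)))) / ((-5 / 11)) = -286 / 15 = -19.07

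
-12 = -12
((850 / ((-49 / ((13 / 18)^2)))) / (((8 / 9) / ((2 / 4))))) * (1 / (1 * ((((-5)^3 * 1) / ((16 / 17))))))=0.04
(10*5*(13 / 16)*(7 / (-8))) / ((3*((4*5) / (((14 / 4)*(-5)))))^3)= 0.88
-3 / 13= -0.23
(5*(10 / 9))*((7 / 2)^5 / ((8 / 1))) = 420175 / 1152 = 364.74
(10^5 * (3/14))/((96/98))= 21875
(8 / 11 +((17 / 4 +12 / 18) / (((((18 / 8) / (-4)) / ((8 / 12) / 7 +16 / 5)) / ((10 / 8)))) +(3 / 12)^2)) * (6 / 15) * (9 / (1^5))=-3514051 / 27720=-126.77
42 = 42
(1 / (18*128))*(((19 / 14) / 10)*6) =19 / 53760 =0.00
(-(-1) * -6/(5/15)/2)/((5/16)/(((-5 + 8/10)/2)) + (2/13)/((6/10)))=-19656/235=-83.64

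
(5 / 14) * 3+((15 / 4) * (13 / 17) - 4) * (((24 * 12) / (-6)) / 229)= 71331 / 54502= 1.31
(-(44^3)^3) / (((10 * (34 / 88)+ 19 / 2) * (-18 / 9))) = 23127007600695.73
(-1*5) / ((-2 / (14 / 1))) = 35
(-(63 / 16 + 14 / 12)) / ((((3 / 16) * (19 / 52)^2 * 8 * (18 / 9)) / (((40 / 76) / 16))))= -207025 / 493848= -0.42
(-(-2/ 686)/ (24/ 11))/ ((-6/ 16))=-0.00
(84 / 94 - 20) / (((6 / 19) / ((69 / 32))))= -196213 / 1504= -130.46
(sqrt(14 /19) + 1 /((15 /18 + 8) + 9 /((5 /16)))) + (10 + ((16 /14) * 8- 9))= sqrt(266) /19 + 80369 /7903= 11.03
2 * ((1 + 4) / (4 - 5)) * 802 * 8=-64160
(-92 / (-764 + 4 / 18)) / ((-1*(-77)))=0.00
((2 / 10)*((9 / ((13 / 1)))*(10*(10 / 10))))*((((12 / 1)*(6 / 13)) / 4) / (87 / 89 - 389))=-14418 / 2918123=-0.00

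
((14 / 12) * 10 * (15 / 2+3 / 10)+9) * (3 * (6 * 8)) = 14400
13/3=4.33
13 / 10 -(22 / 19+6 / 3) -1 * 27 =-5483 / 190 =-28.86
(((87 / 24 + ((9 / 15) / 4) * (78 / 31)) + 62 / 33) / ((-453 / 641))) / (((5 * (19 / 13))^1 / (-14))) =14037880129 / 880496100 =15.94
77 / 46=1.67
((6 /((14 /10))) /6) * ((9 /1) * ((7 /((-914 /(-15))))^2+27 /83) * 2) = 1056184515 /242682538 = 4.35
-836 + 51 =-785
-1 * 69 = -69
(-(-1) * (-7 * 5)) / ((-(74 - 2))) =35 / 72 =0.49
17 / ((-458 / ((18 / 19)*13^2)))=-25857 / 4351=-5.94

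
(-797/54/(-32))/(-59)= -797/101952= -0.01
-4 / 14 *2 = -4 / 7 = -0.57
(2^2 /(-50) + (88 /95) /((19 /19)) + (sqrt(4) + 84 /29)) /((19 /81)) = 6407748 /261725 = 24.48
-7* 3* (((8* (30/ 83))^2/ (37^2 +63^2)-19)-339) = 138230914038/ 18386741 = 7517.97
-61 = -61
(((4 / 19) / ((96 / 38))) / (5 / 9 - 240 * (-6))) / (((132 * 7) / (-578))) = -289 / 7986440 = -0.00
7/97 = 0.07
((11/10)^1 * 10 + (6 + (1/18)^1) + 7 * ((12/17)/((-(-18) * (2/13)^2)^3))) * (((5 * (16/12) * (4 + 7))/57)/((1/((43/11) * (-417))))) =-1279260149075/7534944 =-169776.99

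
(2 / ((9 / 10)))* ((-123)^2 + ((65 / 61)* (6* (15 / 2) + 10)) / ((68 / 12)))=104663320 / 3111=33642.98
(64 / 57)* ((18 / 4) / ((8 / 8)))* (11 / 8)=132 / 19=6.95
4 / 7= 0.57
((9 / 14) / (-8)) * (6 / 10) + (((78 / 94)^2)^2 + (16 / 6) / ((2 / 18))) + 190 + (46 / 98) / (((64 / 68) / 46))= 4540442938621 / 19128349520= 237.37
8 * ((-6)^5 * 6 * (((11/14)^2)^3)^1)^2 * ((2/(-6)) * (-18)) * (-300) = -24017609015322983438400/13841287201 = -1735214988790.04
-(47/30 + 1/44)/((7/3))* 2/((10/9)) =-9441/7700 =-1.23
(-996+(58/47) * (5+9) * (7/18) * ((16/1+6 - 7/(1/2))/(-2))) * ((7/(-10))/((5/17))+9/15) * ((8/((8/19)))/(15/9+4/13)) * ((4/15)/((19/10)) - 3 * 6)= -312926.86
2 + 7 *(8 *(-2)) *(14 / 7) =-222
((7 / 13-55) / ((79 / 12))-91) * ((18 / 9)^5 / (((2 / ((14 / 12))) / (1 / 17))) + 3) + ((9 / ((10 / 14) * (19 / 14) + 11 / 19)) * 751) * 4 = 858426919591 / 50334297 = 17054.51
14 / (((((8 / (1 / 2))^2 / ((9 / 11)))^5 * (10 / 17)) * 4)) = 7026831 / 3541548943299051520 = 0.00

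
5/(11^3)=5/1331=0.00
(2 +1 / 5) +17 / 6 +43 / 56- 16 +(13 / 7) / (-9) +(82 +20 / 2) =205619 / 2520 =81.59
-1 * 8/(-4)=2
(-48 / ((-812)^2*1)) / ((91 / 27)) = -81 / 3750019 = -0.00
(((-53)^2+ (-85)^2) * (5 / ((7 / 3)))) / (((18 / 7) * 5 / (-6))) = -10034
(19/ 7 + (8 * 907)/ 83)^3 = 143622619359409/ 196122941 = 732309.13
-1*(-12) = 12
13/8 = 1.62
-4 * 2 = -8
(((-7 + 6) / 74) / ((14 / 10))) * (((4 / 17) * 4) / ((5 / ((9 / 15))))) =-24 / 22015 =-0.00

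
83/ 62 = 1.34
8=8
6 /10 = 3 /5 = 0.60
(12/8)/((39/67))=67/26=2.58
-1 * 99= -99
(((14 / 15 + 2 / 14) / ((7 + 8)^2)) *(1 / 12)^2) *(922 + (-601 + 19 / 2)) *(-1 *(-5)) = 74693 / 1360800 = 0.05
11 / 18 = 0.61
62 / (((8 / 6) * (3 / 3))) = 46.50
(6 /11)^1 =6 /11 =0.55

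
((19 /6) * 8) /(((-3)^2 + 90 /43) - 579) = -817 /18315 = -0.04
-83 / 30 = -2.77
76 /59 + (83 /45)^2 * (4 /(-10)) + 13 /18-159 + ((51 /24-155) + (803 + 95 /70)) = 16496735113 /33453000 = 493.13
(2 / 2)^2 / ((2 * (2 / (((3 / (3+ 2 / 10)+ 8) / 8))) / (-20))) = -715 / 128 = -5.59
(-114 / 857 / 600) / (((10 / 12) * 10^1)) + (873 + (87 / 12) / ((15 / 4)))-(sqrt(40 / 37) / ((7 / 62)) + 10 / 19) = 106784767751 / 122122500-124 * sqrt(370) / 259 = 865.20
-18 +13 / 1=-5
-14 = -14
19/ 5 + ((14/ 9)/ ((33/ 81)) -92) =-4641/ 55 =-84.38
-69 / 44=-1.57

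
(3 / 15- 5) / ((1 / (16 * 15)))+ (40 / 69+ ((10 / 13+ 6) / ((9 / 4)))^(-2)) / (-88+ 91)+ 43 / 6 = -29356931171 / 25648128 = -1144.60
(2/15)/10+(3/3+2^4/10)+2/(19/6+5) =2.86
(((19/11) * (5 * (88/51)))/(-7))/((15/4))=-608/1071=-0.57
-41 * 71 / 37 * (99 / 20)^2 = -1927.75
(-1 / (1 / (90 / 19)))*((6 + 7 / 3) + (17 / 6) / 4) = -3255 / 76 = -42.83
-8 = -8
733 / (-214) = -3.43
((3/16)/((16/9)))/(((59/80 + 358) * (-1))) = -135/459184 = -0.00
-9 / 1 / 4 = -9 / 4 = -2.25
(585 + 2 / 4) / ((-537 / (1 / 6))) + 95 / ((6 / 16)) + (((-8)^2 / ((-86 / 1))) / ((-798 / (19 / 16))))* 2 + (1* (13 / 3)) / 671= 329488397779 / 1301501124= 253.16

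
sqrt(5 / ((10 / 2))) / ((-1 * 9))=-1 / 9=-0.11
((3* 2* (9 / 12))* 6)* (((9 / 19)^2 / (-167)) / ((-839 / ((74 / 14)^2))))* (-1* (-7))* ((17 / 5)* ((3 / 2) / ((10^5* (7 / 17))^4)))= 12753168352713 / 850111387951000000000000000000000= 0.00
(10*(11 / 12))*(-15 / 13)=-275 / 26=-10.58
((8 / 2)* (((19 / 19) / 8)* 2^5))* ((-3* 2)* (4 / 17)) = -384 / 17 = -22.59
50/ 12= 4.17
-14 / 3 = -4.67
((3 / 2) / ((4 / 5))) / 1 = 15 / 8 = 1.88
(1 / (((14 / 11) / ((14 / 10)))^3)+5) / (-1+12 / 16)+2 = -23.32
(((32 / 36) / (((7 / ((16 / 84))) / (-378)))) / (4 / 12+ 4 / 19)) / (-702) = 608 / 25389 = 0.02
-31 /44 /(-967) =31 /42548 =0.00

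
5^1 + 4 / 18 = 47 / 9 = 5.22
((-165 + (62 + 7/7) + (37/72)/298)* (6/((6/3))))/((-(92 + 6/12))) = 437695/132312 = 3.31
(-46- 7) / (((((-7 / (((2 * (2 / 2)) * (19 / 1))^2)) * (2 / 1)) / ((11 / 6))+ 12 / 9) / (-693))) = 437552577 / 15821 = 27656.44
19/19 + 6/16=1.38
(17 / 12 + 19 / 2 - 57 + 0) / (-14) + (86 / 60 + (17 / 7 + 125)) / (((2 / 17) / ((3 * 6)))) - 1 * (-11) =16573337 / 840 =19730.16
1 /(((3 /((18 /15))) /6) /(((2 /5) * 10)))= 9.60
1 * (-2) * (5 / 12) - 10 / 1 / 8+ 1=-13 / 12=-1.08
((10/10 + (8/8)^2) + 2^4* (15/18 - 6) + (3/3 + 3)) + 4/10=-76.27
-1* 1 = -1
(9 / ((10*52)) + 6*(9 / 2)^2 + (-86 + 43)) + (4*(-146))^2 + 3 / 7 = 1241731203 / 3640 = 341134.95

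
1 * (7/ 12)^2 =49/ 144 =0.34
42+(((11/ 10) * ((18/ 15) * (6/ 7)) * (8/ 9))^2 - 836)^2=653942231088826/ 937890625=697247.86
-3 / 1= -3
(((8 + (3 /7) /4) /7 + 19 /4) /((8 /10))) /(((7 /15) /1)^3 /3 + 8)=29311875 /31886456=0.92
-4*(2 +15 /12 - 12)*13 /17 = 455 /17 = 26.76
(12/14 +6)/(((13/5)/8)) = 1920/91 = 21.10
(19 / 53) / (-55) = -19 / 2915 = -0.01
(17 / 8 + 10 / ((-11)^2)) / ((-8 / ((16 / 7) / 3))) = -2137 / 10164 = -0.21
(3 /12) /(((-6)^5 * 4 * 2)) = -1 /248832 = -0.00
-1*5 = -5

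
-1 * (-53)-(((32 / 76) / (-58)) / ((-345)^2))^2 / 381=86852119906715720609 / 1638719243522938125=53.00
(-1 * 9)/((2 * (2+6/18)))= -27/14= -1.93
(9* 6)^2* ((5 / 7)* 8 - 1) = 96228 / 7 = 13746.86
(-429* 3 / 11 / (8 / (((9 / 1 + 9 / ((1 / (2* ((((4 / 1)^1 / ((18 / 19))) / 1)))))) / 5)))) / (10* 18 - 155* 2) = 153 / 80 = 1.91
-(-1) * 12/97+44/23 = 4544/2231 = 2.04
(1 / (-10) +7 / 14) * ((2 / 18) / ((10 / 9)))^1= 1 / 25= 0.04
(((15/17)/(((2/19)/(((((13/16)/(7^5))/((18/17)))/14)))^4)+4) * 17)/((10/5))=7648046762357196179952362703532901/224942551834035181717588115718144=34.00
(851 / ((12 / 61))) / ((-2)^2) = 51911 / 48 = 1081.48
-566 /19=-29.79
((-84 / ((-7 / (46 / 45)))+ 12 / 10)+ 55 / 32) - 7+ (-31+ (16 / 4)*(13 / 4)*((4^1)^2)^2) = 1586489 / 480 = 3305.19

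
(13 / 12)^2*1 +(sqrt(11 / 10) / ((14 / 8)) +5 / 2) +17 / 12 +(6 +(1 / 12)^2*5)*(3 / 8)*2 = 2*sqrt(110) / 35 +5539 / 576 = 10.22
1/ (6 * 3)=1/ 18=0.06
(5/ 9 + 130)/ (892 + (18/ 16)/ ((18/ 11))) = 18800/ 128547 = 0.15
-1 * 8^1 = -8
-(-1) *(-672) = -672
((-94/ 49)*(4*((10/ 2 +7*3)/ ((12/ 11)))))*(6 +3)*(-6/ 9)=1097.31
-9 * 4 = -36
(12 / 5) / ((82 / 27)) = 162 / 205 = 0.79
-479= -479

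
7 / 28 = 1 / 4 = 0.25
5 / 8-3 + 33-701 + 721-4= 373 / 8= 46.62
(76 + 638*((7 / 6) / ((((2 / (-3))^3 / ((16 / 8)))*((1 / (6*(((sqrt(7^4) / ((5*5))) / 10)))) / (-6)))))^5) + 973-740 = 337960817563.06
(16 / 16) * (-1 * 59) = -59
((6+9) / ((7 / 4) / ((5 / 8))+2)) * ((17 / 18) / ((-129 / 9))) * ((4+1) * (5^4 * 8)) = -1328125 / 258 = -5147.77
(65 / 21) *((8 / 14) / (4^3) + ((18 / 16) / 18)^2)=1495 / 37632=0.04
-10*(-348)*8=27840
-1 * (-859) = 859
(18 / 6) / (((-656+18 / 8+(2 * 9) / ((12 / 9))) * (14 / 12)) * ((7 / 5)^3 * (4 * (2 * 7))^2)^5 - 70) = -274658203125 / 3226773649645775139302066562160042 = -0.00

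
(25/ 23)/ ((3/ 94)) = 34.06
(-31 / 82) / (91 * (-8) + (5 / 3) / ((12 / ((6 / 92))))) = 8556 / 16475891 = 0.00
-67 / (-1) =67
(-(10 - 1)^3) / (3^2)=-81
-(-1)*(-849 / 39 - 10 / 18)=-2612 / 117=-22.32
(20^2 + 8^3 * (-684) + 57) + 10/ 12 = -349750.17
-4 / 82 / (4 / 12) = -6 / 41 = -0.15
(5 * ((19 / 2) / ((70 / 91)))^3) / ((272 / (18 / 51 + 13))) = 462.36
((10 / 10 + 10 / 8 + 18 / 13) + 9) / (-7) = -657 / 364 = -1.80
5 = 5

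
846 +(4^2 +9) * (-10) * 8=-1154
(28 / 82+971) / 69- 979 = -909922 / 943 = -964.92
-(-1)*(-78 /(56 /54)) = -1053 /14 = -75.21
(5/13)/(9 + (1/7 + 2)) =35/1014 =0.03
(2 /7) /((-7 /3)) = -6 /49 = -0.12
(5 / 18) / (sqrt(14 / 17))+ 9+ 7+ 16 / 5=5 * sqrt(238) / 252+ 96 / 5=19.51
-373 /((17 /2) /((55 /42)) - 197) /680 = 4103 /1425008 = 0.00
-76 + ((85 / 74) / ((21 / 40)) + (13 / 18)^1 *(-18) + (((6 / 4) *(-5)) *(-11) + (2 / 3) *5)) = -507 / 518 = -0.98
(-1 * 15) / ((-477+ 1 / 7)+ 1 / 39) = 819 / 26035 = 0.03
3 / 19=0.16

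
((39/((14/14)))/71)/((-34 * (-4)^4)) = -39/617984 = -0.00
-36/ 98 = -18/ 49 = -0.37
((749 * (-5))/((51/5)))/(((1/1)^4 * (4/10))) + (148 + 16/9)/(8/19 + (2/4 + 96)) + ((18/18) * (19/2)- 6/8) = -2045719553/2253996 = -907.60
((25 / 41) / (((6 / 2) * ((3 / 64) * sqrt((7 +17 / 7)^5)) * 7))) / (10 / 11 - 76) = -100 * sqrt(462) / 71125857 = -0.00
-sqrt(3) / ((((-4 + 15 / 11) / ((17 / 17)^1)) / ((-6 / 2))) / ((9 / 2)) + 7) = -297*sqrt(3) / 2137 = -0.24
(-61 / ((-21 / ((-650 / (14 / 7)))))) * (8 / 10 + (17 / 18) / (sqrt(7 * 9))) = -15860 / 21 - 337025 * sqrt(7) / 7938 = -867.57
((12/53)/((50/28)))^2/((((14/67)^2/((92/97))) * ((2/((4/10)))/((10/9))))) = 13215616/170295625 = 0.08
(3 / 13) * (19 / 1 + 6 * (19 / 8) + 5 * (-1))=339 / 52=6.52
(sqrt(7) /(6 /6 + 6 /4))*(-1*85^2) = -7646.22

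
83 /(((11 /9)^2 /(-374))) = -228582 /11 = -20780.18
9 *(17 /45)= 17 /5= 3.40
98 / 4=49 / 2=24.50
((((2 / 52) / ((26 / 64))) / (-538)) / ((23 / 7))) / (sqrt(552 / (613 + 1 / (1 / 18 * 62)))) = -196 * sqrt(414966) / 2236544817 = -0.00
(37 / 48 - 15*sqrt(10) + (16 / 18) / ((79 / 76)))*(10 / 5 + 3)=92485 / 11376 - 75*sqrt(10)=-229.04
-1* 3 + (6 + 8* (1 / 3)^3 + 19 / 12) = 4.88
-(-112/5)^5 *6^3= 3806658035712/3125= 1218130571.43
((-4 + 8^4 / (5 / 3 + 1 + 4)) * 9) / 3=1831.20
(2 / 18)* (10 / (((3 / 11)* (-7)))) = -110 / 189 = -0.58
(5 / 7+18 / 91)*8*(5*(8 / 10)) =2656 / 91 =29.19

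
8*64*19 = 9728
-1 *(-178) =178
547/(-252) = -547/252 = -2.17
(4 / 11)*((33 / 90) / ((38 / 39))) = 13 / 95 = 0.14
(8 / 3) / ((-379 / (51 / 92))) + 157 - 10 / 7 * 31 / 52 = 156.14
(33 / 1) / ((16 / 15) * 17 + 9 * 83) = 495 / 11477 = 0.04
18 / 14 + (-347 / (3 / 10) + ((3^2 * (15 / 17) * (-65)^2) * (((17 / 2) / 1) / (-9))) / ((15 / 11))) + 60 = -1021981 / 42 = -24332.88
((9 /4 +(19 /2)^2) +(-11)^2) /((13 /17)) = 7259 /26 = 279.19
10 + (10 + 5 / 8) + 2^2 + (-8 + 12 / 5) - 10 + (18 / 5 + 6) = 149 / 8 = 18.62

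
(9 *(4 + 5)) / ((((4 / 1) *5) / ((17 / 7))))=9.84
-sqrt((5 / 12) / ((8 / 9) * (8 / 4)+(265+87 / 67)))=-sqrt(6498330) / 64660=-0.04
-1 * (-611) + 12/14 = 4283/7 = 611.86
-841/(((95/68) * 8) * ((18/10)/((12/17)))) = -1682/57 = -29.51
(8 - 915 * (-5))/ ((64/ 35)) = 160405/ 64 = 2506.33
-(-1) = 1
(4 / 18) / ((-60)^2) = 1 / 16200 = 0.00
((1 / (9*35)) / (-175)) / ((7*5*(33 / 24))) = -8 / 21223125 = -0.00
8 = 8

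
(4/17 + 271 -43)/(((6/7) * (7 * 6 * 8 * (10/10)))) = 485/612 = 0.79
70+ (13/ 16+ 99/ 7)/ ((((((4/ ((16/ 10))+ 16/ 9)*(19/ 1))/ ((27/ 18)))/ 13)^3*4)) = 98271877749845/ 1402849211456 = 70.05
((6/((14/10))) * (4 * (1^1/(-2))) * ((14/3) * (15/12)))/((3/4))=-200/3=-66.67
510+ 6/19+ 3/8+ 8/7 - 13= 530759/1064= 498.83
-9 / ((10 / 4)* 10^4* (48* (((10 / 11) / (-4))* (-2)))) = -0.00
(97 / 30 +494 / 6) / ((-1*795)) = -2567 / 23850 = -0.11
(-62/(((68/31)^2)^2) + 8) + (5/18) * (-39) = -176758301/32072064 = -5.51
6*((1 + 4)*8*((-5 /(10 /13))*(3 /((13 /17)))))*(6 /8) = -4590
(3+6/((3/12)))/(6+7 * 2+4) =9/8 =1.12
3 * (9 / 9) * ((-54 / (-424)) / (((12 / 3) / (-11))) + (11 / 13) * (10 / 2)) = 128337 / 11024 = 11.64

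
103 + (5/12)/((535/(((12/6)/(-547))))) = 36170921/351174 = 103.00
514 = 514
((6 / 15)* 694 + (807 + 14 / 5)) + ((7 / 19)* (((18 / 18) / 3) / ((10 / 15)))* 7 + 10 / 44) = 1137918 / 1045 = 1088.92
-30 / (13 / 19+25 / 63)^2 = -21492135 / 837218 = -25.67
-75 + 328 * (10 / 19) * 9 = 28095 / 19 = 1478.68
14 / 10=7 / 5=1.40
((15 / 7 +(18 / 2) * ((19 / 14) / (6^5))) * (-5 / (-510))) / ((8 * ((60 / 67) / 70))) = 1737913 / 8460288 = 0.21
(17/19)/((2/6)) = 51/19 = 2.68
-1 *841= -841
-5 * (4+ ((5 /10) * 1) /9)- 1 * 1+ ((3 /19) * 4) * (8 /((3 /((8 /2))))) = -4973 /342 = -14.54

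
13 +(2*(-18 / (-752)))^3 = 86381465 / 6644672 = 13.00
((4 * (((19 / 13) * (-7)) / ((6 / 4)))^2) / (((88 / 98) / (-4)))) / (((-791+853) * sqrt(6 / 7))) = -3467044 * sqrt(42) / 1555983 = -14.44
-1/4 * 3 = -3/4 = -0.75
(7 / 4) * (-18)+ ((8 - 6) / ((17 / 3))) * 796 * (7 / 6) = 10073 / 34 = 296.26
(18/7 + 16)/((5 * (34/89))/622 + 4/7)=32.33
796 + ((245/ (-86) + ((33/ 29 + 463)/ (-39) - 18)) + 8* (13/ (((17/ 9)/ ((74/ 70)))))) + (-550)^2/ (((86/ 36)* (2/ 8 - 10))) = -704087499553/ 57873270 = -12166.02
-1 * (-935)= 935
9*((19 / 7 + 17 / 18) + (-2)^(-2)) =985 / 28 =35.18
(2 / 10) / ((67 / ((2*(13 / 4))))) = 13 / 670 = 0.02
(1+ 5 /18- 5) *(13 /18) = -871 /324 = -2.69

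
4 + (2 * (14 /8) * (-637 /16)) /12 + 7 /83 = -239921 /31872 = -7.53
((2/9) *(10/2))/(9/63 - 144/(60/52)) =-350/39267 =-0.01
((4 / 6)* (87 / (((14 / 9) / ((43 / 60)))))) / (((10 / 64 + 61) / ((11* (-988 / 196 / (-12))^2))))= 44045287 / 51933630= 0.85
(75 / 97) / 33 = 25 / 1067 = 0.02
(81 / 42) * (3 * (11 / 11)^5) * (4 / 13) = 1.78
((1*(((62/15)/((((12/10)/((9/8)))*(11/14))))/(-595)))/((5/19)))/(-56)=589/1047200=0.00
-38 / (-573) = 38 / 573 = 0.07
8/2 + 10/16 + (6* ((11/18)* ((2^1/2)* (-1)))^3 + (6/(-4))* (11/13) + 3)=126017/25272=4.99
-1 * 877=-877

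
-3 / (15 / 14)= -14 / 5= -2.80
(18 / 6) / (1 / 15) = 45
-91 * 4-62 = -426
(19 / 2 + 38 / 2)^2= 3249 / 4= 812.25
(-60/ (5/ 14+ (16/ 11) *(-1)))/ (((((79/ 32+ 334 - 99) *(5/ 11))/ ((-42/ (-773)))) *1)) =9106944/ 330903521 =0.03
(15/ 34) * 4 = 30/ 17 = 1.76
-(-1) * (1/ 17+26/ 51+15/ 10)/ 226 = 211/ 23052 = 0.01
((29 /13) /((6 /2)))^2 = 841 /1521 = 0.55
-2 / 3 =-0.67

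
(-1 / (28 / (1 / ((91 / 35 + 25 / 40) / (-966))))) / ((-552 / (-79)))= 395 / 258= 1.53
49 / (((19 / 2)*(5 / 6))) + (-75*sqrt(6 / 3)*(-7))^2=52369338 / 95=551256.19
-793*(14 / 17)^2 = -155428 / 289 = -537.81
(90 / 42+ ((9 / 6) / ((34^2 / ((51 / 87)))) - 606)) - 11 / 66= -50027605 / 82824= -604.02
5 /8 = 0.62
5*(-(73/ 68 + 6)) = -2405/ 68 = -35.37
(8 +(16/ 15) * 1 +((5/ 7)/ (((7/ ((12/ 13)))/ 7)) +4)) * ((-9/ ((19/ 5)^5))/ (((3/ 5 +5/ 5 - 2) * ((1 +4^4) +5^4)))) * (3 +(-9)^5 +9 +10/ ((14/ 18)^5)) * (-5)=24191990752062500/ 185564833886887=130.37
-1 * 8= -8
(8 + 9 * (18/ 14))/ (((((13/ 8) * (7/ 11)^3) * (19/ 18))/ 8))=210063744/ 593047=354.21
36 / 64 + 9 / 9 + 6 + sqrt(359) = 121 / 16 + sqrt(359) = 26.51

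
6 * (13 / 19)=78 / 19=4.11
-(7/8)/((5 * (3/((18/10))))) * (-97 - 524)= 13041/200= 65.20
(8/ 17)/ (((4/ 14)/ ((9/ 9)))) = 28/ 17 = 1.65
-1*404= -404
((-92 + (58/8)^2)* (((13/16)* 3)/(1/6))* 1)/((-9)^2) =-8203/1152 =-7.12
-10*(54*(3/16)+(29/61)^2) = -1540645/14884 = -103.51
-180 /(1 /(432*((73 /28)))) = -1419120 /7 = -202731.43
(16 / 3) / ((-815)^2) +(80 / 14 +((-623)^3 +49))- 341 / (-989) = -3335760370716160957 / 13795289025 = -241804311.94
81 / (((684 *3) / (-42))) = -63 / 38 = -1.66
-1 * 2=-2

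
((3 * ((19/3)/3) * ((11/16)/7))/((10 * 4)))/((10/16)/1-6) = -209/72240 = -0.00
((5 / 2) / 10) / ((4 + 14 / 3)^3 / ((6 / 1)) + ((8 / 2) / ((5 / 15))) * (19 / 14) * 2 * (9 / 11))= 6237 / 3371552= 0.00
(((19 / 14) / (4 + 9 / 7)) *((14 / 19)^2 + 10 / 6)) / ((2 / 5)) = 11965 / 8436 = 1.42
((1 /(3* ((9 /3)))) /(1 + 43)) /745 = 1 /295020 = 0.00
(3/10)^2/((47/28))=63/1175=0.05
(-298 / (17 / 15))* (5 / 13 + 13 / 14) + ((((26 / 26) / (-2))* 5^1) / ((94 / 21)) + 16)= -95932079 / 290836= -329.85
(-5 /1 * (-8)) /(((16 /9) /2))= 45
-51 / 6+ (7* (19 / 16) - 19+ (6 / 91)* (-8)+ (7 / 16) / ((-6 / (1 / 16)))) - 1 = -2896093 / 139776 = -20.72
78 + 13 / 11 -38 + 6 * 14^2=13389 / 11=1217.18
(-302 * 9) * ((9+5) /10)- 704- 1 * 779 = -26441 /5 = -5288.20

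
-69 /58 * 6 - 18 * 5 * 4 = -367.14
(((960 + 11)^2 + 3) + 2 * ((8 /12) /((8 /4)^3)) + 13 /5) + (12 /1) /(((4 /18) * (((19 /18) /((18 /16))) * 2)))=1074878119 /1140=942875.54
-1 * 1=-1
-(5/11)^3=-125/1331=-0.09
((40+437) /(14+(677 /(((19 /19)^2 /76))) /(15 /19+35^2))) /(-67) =-5554665 /43672208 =-0.13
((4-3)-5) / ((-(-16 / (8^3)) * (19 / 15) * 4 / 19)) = -480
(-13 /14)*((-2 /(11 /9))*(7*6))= 702 /11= 63.82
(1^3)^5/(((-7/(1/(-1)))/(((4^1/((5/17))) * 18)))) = 1224/35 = 34.97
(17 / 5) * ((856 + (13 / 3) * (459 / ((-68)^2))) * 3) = 698847 / 80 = 8735.59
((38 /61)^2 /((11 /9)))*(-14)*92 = -16738848 /40931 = -408.95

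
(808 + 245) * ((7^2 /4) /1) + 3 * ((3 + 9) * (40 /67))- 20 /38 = 65789741 /5092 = 12920.22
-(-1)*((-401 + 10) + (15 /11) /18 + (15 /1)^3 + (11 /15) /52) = 8534497 /2860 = 2984.09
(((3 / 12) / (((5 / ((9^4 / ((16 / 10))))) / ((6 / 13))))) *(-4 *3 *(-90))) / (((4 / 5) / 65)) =66430125 / 8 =8303765.62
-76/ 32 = -19/ 8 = -2.38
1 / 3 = 0.33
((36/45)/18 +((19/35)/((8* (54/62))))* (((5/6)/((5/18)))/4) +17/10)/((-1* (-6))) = 18173/60480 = 0.30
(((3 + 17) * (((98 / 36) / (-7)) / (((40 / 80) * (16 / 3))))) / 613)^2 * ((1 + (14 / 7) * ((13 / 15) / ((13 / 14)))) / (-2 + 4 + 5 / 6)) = 10535 / 459941256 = 0.00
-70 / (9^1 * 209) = -70 / 1881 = -0.04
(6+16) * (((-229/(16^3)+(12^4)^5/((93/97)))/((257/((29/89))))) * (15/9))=809834055313423173669480511975/4356483072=185891702533722865724.81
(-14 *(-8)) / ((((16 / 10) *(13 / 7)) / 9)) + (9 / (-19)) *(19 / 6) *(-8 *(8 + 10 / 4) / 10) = 22869 / 65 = 351.83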